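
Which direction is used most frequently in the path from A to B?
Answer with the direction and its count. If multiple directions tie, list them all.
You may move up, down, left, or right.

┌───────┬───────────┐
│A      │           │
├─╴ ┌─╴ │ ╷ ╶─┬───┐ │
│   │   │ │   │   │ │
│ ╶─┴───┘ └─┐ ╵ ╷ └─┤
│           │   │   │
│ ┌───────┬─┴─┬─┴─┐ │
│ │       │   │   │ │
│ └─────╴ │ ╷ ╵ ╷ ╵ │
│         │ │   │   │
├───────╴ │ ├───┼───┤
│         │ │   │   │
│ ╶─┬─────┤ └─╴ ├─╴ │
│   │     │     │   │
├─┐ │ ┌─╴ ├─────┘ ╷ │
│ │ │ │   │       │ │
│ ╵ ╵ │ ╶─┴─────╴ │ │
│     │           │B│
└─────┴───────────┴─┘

Directions: right, down, left, down, down, down, right, right, right, right, down, left, left, left, left, down, right, down, down, right, up, up, right, right, down, left, down, right, right, right, right, right, up, up, right, down, down
Counts: {'right': 15, 'down': 12, 'left': 6, 'up': 4}
Most common: right (15 times)

Solution:

┌───────┬───────────┐
│A ↓    │           │
├─╴ ┌─╴ │ ╷ ╶─┬───┐ │
│↓ ↲│   │ │   │   │ │
│ ╶─┴───┘ └─┐ ╵ ╷ └─┤
│↓          │   │   │
│ ┌───────┬─┴─┬─┴─┐ │
│↓│       │   │   │ │
│ └─────╴ │ ╷ ╵ ╷ ╵ │
│↳ → → → ↓│ │   │   │
├───────╴ │ ├───┼───┤
│↓ ← ← ← ↲│ │   │   │
│ ╶─┬─────┤ └─╴ ├─╴ │
│↳ ↓│↱ → ↓│     │↱ ↓│
├─┐ │ ┌─╴ ├─────┘ ╷ │
│ │↓│↑│↓ ↲│      ↑│↓│
│ ╵ ╵ │ ╶─┴─────╴ │ │
│  ↳ ↑│↳ → → → → ↑│B│
└─────┴───────────┴─┘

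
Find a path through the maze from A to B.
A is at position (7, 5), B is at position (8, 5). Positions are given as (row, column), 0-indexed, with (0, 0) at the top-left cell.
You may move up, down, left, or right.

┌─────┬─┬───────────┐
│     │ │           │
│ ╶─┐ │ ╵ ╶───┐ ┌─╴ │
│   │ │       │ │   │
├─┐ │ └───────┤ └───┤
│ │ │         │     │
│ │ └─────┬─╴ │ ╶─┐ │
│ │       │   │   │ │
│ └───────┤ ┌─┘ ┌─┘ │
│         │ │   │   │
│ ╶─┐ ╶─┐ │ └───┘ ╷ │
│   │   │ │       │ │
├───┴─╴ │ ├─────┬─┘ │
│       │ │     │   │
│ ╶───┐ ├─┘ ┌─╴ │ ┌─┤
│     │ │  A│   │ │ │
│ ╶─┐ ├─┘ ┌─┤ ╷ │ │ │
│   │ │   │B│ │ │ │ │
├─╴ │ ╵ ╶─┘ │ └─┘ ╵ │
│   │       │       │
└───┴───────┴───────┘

Finding the shortest path from (7, 5) to (8, 5):
Path length: 7 steps
Directions: left → down → left → down → right → right → up

Solution:

┌─────┬─┬───────────┐
│     │ │           │
│ ╶─┐ │ ╵ ╶───┐ ┌─╴ │
│   │ │       │ │   │
├─┐ │ └───────┤ └───┤
│ │ │         │     │
│ │ └─────┬─╴ │ ╶─┐ │
│ │       │   │   │ │
│ └───────┤ ┌─┘ ┌─┘ │
│         │ │   │   │
│ ╶─┐ ╶─┐ │ └───┘ ╷ │
│   │   │ │       │ │
├───┴─╴ │ ├─────┬─┘ │
│       │ │     │   │
│ ╶───┐ ├─┘ ┌─╴ │ ┌─┤
│     │ │↓ A│   │ │ │
│ ╶─┐ ├─┘ ┌─┤ ╷ │ │ │
│   │ │↓ ↲│B│ │ │ │ │
├─╴ │ ╵ ╶─┘ │ └─┘ ╵ │
│   │  ↳ → ↑│       │
└───┴───────┴───────┘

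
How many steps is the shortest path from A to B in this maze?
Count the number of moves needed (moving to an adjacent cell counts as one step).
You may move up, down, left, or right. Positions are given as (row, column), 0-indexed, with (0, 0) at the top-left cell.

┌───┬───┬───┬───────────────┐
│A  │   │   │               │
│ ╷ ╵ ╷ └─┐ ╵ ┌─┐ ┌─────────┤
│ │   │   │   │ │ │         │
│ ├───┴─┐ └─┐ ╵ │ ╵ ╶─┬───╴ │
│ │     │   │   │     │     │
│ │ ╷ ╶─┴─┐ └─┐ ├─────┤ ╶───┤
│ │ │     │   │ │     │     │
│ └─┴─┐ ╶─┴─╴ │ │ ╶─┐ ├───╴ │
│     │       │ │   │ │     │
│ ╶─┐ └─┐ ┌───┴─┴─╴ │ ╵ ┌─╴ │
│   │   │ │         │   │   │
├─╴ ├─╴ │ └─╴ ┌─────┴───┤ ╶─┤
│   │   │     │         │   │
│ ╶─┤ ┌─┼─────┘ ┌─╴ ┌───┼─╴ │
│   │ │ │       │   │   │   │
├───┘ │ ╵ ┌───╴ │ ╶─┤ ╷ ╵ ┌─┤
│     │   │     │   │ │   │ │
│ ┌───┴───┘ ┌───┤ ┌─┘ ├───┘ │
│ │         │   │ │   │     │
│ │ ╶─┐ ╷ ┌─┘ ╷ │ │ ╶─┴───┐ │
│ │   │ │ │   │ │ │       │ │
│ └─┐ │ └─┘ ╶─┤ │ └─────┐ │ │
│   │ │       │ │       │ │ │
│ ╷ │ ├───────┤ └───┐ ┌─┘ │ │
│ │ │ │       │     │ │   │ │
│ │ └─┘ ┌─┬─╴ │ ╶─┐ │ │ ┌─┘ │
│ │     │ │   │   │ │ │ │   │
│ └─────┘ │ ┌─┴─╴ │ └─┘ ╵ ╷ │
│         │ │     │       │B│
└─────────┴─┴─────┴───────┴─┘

Using BFS to find shortest path:
Start: (0, 0), End: (14, 13)
Path found:
(0,0) → (0,1) → (1,1) → (1,2) → (0,2) → (0,3) → (1,3) → (1,4) → (2,4) → (2,5) → (3,5) → (3,6) → (4,6) → (4,5) → (4,4) → (5,4) → (6,4) → (6,5) → (6,6) → (5,6) → (5,7) → (5,8) → (5,9) → (4,9) → (4,8) → (3,8) → (3,9) → (3,10) → (4,10) → (5,10) → (5,11) → (4,11) → (4,12) → (4,13) → (5,13) → (5,12) → (6,12) → (6,13) → (7,13) → (7,12) → (8,12) → (8,11) → (7,11) → (7,10) → (8,10) → (9,10) → (9,9) → (10,9) → (10,10) → (10,11) → (10,12) → (11,12) → (12,12) → (12,11) → (13,11) → (14,11) → (14,12) → (13,12) → (13,13) → (14,13)
Number of steps: 59

Solution:

┌───┬───┬───┬───────────────┐
│A ↓│↱ ↓│   │               │
│ ╷ ╵ ╷ └─┐ ╵ ┌─┐ ┌─────────┤
│ │↳ ↑│↳ ↓│   │ │ │         │
│ ├───┴─┐ └─┐ ╵ │ ╵ ╶─┬───╴ │
│ │     │↳ ↓│   │     │     │
│ │ ╷ ╶─┴─┐ └─┐ ├─────┤ ╶───┤
│ │ │     │↳ ↓│ │↱ → ↓│     │
│ └─┴─┐ ╶─┴─╴ │ │ ╶─┐ ├───╴ │
│     │  ↓ ← ↲│ │↑ ↰│↓│↱ → ↓│
│ ╶─┐ └─┐ ┌───┴─┴─╴ │ ╵ ┌─╴ │
│   │   │↓│  ↱ → → ↑│↳ ↑│↓ ↲│
├─╴ ├─╴ │ └─╴ ┌─────┴───┤ ╶─┤
│   │   │↳ → ↑│         │↳ ↓│
│ ╶─┤ ┌─┼─────┘ ┌─╴ ┌───┼─╴ │
│   │ │ │       │   │↓ ↰│↓ ↲│
├───┘ │ ╵ ┌───╴ │ ╶─┤ ╷ ╵ ┌─┤
│     │   │     │   │↓│↑ ↲│ │
│ ┌───┴───┘ ┌───┤ ┌─┘ ├───┘ │
│ │         │   │ │↓ ↲│     │
│ │ ╶─┐ ╷ ┌─┘ ╷ │ │ ╶─┴───┐ │
│ │   │ │ │   │ │ │↳ → → ↓│ │
│ └─┐ │ └─┘ ╶─┤ │ └─────┐ │ │
│   │ │       │ │       │↓│ │
│ ╷ │ ├───────┤ └───┐ ┌─┘ │ │
│ │ │ │       │     │ │↓ ↲│ │
│ │ └─┘ ┌─┬─╴ │ ╶─┐ │ │ ┌─┘ │
│ │     │ │   │   │ │ │↓│↱ ↓│
│ └─────┘ │ ┌─┴─╴ │ └─┘ ╵ ╷ │
│         │ │     │    ↳ ↑│B│
└─────────┴─┴─────┴───────┴─┘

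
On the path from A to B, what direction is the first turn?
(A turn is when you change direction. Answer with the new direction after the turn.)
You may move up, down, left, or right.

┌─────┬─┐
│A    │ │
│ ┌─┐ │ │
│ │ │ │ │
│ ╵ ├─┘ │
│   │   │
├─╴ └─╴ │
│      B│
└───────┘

Directions: down, down, right, down, right, right
First turn direction: right

Solution:

┌─────┬─┐
│A    │ │
│ ┌─┐ │ │
│↓│ │ │ │
│ ╵ ├─┘ │
│↳ ↓│   │
├─╴ └─╴ │
│  ↳ → B│
└───────┘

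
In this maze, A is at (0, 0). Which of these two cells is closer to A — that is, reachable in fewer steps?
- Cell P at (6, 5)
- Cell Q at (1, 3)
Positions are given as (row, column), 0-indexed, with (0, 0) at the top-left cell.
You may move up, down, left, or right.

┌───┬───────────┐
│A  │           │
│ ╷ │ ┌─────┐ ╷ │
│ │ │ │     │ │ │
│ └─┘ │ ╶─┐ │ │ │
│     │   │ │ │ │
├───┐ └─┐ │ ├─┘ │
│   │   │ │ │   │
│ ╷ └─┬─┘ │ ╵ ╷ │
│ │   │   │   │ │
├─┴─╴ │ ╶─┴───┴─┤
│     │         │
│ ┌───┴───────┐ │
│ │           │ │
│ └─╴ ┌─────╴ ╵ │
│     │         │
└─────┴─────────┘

Shortest path A → P at (6, 5): 37 steps
Shortest path A → Q at (1, 3): 22 steps

Q is closer (22 steps vs 37 steps).

Path to P:

┌───┬───────────┐
│A  │↱ → → → → ↓│
│ ╷ │ ┌─────┐ ╷ │
│↓│ │↑│↓ ← ↰│ │↓│
│ └─┘ │ ╶─┐ │ │ │
│↳ → ↑│↳ ↓│↑│ │↓│
├───┐ └─┐ │ ├─┘ │
│   │   │↓│↑│↓ ↲│
│ ╷ └─┬─┘ │ ╵ ╷ │
│ │   │↓ ↲│↑ ↲│ │
├─┴─╴ │ ╶─┴───┴─┤
│     │↳ → → → ↓│
│ ┌───┴───────┐ │
│ │        P ↰│↓│
│ └─╴ ┌─────╴ ╵ │
│     │      ↑ ↲│
└─────┴─────────┘

Path to Q:

┌───┬───────────┐
│A  │↱ → → → → ↓│
│ ╷ │ ┌─────┐ ╷ │
│↓│ │↑│Q ← ↰│ │↓│
│ └─┘ │ ╶─┐ │ │ │
│↳ → ↑│   │↑│ │↓│
├───┐ └─┐ │ ├─┘ │
│   │   │ │↑│↓ ↲│
│ ╷ └─┬─┘ │ ╵ ╷ │
│ │   │   │↑ ↲│ │
├─┴─╴ │ ╶─┴───┴─┤
│     │         │
│ ┌───┴───────┐ │
│ │           │ │
│ └─╴ ┌─────╴ ╵ │
│     │         │
└─────┴─────────┘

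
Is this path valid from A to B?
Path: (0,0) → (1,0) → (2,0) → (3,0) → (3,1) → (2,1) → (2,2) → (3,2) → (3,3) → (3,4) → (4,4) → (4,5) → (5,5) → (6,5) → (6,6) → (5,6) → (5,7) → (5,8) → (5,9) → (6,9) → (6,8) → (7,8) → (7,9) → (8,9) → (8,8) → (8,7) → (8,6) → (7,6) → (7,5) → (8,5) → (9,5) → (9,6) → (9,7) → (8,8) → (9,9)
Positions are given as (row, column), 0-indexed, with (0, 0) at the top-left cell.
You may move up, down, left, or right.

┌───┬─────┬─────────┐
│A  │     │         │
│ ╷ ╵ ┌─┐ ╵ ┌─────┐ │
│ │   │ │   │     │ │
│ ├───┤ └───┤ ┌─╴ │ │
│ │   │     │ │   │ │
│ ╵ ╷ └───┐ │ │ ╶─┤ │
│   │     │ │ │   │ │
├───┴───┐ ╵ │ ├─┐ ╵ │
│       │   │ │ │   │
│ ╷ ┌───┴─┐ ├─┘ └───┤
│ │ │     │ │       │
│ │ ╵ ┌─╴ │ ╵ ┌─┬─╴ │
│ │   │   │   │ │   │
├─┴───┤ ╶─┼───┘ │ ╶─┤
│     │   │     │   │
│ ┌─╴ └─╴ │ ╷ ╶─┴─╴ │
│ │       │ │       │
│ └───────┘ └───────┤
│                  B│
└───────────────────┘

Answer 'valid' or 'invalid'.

Checking path validity:
Result: Invalid move at step 33: cannot move from (9, 7) to (8, 8).

invalid

Correct solution:

┌───┬─────┬─────────┐
│A  │     │         │
│ ╷ ╵ ┌─┐ ╵ ┌─────┐ │
│↓│   │ │   │     │ │
│ ├───┤ └───┤ ┌─╴ │ │
│↓│↱ ↓│     │ │   │ │
│ ╵ ╷ └───┐ │ │ ╶─┤ │
│↳ ↑│↳ → ↓│ │ │   │ │
├───┴───┐ ╵ │ ├─┐ ╵ │
│       │↳ ↓│ │ │   │
│ ╷ ┌───┴─┐ ├─┘ └───┤
│ │ │     │↓│↱ → → ↓│
│ │ ╵ ┌─╴ │ ╵ ┌─┬─╴ │
│ │   │   │↳ ↑│ │↓ ↲│
├─┴───┤ ╶─┼───┘ │ ╶─┤
│     │   │↓ ↰  │↳ ↓│
│ ┌─╴ └─╴ │ ╷ ╶─┴─╴ │
│ │       │↓│↑ ← ← ↲│
│ └───────┘ └───────┤
│          ↳ → → → B│
└───────────────────┘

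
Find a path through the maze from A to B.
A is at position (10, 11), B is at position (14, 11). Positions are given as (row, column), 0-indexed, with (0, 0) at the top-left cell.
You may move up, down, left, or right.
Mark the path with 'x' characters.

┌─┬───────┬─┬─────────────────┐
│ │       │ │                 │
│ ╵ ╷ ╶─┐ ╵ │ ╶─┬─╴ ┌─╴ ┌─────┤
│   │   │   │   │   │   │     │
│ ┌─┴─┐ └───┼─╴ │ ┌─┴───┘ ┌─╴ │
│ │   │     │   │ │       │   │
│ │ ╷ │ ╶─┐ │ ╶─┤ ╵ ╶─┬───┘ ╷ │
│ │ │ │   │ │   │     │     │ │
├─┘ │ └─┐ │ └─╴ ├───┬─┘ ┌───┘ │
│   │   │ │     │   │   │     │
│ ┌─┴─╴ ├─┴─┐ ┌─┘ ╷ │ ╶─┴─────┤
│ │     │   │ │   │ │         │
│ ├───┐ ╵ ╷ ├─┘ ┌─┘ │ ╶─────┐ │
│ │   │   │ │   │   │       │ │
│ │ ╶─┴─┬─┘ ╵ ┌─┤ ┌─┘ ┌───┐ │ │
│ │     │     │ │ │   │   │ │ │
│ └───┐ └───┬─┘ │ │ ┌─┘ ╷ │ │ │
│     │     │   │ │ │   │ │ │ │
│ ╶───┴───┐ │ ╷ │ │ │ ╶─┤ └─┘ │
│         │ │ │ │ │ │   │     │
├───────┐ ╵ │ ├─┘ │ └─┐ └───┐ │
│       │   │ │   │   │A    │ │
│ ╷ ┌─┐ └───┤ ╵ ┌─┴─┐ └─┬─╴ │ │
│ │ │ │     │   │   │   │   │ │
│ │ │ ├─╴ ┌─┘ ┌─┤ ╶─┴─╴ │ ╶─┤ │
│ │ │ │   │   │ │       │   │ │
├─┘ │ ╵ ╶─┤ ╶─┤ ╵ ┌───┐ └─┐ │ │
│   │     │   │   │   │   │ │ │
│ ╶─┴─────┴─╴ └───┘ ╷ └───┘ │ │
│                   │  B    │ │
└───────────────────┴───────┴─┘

Finding the shortest path from (10, 11) to (14, 11):
Path length: 10 steps
Directions: right → right → down → left → down → right → down → down → left → left

Solution:

┌─┬───────┬─┬─────────────────┐
│ │       │ │                 │
│ ╵ ╷ ╶─┐ ╵ │ ╶─┬─╴ ┌─╴ ┌─────┤
│   │   │   │   │   │   │     │
│ ┌─┴─┐ └───┼─╴ │ ┌─┴───┘ ┌─╴ │
│ │   │     │   │ │       │   │
│ │ ╷ │ ╶─┐ │ ╶─┤ ╵ ╶─┬───┘ ╷ │
│ │ │ │   │ │   │     │     │ │
├─┘ │ └─┐ │ └─╴ ├───┬─┘ ┌───┘ │
│   │   │ │     │   │   │     │
│ ┌─┴─╴ ├─┴─┐ ┌─┘ ╷ │ ╶─┴─────┤
│ │     │   │ │   │ │         │
│ ├───┐ ╵ ╷ ├─┘ ┌─┘ │ ╶─────┐ │
│ │   │   │ │   │   │       │ │
│ │ ╶─┴─┬─┘ ╵ ┌─┤ ┌─┘ ┌───┐ │ │
│ │     │     │ │ │   │   │ │ │
│ └───┐ └───┬─┘ │ │ ┌─┘ ╷ │ │ │
│     │     │   │ │ │   │ │ │ │
│ ╶───┴───┐ │ ╷ │ │ │ ╶─┤ └─┘ │
│         │ │ │ │ │ │   │     │
├───────┐ ╵ │ ├─┘ │ └─┐ └───┐ │
│       │   │ │   │   │A x x│ │
│ ╷ ┌─┐ └───┤ ╵ ┌─┴─┐ └─┬─╴ │ │
│ │ │ │     │   │   │   │x x│ │
│ │ │ ├─╴ ┌─┘ ┌─┤ ╶─┴─╴ │ ╶─┤ │
│ │ │ │   │   │ │       │x x│ │
├─┘ │ ╵ ╶─┤ ╶─┤ ╵ ┌───┐ └─┐ │ │
│   │     │   │   │   │   │x│ │
│ ╶─┴─────┴─╴ └───┘ ╷ └───┘ │ │
│                   │  B x x│ │
└───────────────────┴───────┴─┘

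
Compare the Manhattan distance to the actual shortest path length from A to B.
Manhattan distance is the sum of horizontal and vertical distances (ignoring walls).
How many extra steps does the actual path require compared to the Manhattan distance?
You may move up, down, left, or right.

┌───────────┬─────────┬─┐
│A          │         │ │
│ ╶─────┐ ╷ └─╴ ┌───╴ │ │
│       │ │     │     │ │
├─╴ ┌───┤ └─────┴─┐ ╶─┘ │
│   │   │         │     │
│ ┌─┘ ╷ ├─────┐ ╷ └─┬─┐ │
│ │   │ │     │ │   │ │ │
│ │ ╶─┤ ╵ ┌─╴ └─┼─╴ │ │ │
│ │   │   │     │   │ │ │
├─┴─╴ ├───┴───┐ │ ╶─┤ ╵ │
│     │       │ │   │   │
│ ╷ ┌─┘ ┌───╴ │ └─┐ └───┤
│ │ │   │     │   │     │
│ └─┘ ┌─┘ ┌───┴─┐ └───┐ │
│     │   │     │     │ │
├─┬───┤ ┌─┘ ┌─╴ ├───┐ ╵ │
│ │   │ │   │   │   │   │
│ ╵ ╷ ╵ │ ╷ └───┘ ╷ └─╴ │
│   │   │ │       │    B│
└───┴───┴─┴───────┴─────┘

Manhattan distance: |9 - 0| + |11 - 0| = 20
Actual path length: 22
Extra steps: 22 - 20 = 2

Solution:

┌───────────┬─────────┬─┐
│A → → → ↓  │         │ │
│ ╶─────┐ ╷ └─╴ ┌───╴ │ │
│       │↓│     │     │ │
├─╴ ┌───┤ └─────┴─┐ ╶─┘ │
│   │   │↳ → → → ↓│     │
│ ┌─┘ ╷ ├─────┐ ╷ └─┬─┐ │
│ │   │ │     │ │↳ ↓│ │ │
│ │ ╶─┤ ╵ ┌─╴ └─┼─╴ │ │ │
│ │   │   │     │↓ ↲│ │ │
├─┴─╴ ├───┴───┐ │ ╶─┤ ╵ │
│     │       │ │↳ ↓│   │
│ ╷ ┌─┘ ┌───╴ │ └─┐ └───┤
│ │ │   │     │   │↳ → ↓│
│ └─┘ ┌─┘ ┌───┴─┐ └───┐ │
│     │   │     │     │↓│
├─┬───┤ ┌─┘ ┌─╴ ├───┐ ╵ │
│ │   │ │   │   │   │  ↓│
│ ╵ ╷ ╵ │ ╷ └───┘ ╷ └─╴ │
│   │   │ │       │    B│
└───┴───┴─┴───────┴─────┘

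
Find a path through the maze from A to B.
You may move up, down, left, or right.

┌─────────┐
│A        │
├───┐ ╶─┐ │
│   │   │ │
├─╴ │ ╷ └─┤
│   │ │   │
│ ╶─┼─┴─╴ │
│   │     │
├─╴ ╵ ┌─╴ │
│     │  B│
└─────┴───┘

Finding the shortest path through the maze:
Path length: 8 steps
Directions: right → right → down → right → down → right → down → down

Solution:

┌─────────┐
│A → ↓    │
├───┐ ╶─┐ │
│   │↳ ↓│ │
├─╴ │ ╷ └─┤
│   │ │↳ ↓│
│ ╶─┼─┴─╴ │
│   │    ↓│
├─╴ ╵ ┌─╴ │
│     │  B│
└─────┴───┘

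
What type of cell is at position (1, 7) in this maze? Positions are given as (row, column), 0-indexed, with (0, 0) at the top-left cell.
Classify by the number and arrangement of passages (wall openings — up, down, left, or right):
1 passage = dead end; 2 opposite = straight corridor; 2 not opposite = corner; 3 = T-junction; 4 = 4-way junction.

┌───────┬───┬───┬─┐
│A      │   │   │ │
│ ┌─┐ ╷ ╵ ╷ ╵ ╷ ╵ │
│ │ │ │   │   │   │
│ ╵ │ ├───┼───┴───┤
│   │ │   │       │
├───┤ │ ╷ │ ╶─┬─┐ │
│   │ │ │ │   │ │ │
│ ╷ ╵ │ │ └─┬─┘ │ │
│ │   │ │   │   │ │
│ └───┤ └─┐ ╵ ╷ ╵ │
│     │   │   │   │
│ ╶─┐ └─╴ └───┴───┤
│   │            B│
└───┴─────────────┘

Checking cell at (1, 7):
Number of passages: 2
Cell type: corner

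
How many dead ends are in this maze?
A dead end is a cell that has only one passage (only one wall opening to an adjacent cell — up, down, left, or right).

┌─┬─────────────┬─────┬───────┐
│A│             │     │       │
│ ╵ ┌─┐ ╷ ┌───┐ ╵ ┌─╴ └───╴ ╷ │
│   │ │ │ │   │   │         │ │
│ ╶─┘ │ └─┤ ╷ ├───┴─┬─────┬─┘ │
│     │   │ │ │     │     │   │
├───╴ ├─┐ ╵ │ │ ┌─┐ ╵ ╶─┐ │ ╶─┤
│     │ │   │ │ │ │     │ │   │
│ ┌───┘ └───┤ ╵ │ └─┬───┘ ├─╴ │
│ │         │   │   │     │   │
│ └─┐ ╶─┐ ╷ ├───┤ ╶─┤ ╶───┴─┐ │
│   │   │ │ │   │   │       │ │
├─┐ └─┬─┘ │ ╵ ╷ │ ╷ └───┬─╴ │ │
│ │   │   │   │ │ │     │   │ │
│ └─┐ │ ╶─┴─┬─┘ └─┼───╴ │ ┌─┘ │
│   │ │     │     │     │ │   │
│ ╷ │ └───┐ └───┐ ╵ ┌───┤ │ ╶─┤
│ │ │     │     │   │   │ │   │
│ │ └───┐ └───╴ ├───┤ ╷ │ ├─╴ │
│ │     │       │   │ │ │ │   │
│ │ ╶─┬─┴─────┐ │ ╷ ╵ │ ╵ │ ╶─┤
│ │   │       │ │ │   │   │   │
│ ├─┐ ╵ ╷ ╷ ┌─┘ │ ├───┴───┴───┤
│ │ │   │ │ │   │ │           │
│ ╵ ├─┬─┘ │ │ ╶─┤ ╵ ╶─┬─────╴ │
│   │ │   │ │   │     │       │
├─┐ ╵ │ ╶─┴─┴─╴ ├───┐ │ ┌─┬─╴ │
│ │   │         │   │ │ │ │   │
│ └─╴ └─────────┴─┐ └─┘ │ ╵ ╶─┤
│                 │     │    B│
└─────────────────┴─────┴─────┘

Checking each cell for number of passages:

Dead ends found at positions:
  (0, 0)
  (0, 11)
  (1, 2)
  (1, 4)
  (1, 9)
  (3, 3)
  (3, 8)
  (3, 11)
  (4, 1)
  (4, 9)
  (4, 13)
  (5, 3)
  (6, 0)
  (6, 8)
  (7, 6)
  (9, 3)
  (10, 6)
  (10, 14)
  (11, 1)
  (12, 2)
  (12, 5)
  (13, 0)
  (13, 8)
  (13, 10)
  (13, 12)
  (14, 8)
  (14, 14)
Total dead ends: 27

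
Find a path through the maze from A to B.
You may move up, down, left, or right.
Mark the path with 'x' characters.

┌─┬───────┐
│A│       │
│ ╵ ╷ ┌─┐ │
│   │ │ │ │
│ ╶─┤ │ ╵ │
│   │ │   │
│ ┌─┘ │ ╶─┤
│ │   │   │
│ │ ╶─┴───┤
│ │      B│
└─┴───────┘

Finding the shortest path through the maze:
Path length: 12 steps
Directions: down → right → up → right → down → down → down → left → down → right → right → right

Solution:

┌─┬───────┐
│A│x x    │
│ ╵ ╷ ┌─┐ │
│x x│x│ │ │
│ ╶─┤ │ ╵ │
│   │x│   │
│ ┌─┘ │ ╶─┤
│ │x x│   │
│ │ ╶─┴───┤
│ │x x x B│
└─┴───────┘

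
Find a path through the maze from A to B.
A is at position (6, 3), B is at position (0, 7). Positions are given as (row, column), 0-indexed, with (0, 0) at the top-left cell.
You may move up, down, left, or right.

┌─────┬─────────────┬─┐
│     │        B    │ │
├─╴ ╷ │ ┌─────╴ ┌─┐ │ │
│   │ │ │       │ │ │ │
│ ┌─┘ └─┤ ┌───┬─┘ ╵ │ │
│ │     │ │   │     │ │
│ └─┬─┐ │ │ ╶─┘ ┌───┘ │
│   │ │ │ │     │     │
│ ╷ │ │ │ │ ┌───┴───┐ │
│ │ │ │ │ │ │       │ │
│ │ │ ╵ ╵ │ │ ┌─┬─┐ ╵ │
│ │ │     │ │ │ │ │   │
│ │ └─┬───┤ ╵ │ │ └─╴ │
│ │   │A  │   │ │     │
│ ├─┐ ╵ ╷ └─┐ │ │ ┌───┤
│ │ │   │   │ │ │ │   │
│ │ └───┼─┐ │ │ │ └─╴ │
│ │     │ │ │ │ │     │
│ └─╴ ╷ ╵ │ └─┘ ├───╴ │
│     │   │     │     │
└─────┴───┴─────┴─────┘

Finding the shortest path from (6, 3) to (0, 7):
Path length: 28 steps
Directions: down → left → up → left → up → up → up → left → up → up → right → up → right → down → down → right → down → down → down → right → up → up → up → up → right → right → right → up

Solution:

┌─────┬─────────────┬─┐
│  ↱ ↓│        B    │ │
├─╴ ╷ │ ┌─────╴ ┌─┐ │ │
│↱ ↑│↓│ │↱ → → ↑│ │ │ │
│ ┌─┘ └─┤ ┌───┬─┘ ╵ │ │
│↑│  ↳ ↓│↑│   │     │ │
│ └─┬─┐ │ │ ╶─┘ ┌───┘ │
│↑ ↰│ │↓│↑│     │     │
│ ╷ │ │ │ │ ┌───┴───┐ │
│ │↑│ │↓│↑│ │       │ │
│ │ │ ╵ ╵ │ │ ┌─┬─┐ ╵ │
│ │↑│  ↳ ↑│ │ │ │ │   │
│ │ └─┬───┤ ╵ │ │ └─╴ │
│ │↑ ↰│A  │   │ │     │
│ ├─┐ ╵ ╷ └─┐ │ │ ┌───┤
│ │ │↑ ↲│   │ │ │ │   │
│ │ └───┼─┐ │ │ │ └─╴ │
│ │     │ │ │ │ │     │
│ └─╴ ╷ ╵ │ └─┘ ├───╴ │
│     │   │     │     │
└─────┴───┴─────┴─────┘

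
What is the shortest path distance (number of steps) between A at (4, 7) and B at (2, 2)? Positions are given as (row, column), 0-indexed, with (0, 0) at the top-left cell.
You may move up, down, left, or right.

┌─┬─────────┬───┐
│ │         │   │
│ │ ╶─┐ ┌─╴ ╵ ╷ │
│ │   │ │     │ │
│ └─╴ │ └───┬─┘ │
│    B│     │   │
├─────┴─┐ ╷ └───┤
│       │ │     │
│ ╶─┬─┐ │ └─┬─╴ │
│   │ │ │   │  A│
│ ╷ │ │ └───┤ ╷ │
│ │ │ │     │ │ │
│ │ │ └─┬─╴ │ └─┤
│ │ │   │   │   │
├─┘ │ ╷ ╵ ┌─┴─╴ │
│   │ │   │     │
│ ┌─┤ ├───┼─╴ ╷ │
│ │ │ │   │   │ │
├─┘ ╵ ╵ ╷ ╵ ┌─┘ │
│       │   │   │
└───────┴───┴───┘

Finding path from (4, 7) to (2, 2):
Path: (4,7) → (3,7) → (3,6) → (3,5) → (2,5) → (2,4) → (2,3) → (1,3) → (0,3) → (0,2) → (0,1) → (1,1) → (1,2) → (2,2)
Distance: 13 steps

Solution:

┌─┬─────────┬───┐
│ │↓ ← ↰    │   │
│ │ ╶─┐ ┌─╴ ╵ ╷ │
│ │↳ ↓│↑│     │ │
│ └─╴ │ └───┬─┘ │
│    B│↑ ← ↰│   │
├─────┴─┐ ╷ └───┤
│       │ │↑ ← ↰│
│ ╶─┬─┐ │ └─┬─╴ │
│   │ │ │   │  A│
│ ╷ │ │ └───┤ ╷ │
│ │ │ │     │ │ │
│ │ │ └─┬─╴ │ └─┤
│ │ │   │   │   │
├─┘ │ ╷ ╵ ┌─┴─╴ │
│   │ │   │     │
│ ┌─┤ ├───┼─╴ ╷ │
│ │ │ │   │   │ │
├─┘ ╵ ╵ ╷ ╵ ┌─┘ │
│       │   │   │
└───────┴───┴───┘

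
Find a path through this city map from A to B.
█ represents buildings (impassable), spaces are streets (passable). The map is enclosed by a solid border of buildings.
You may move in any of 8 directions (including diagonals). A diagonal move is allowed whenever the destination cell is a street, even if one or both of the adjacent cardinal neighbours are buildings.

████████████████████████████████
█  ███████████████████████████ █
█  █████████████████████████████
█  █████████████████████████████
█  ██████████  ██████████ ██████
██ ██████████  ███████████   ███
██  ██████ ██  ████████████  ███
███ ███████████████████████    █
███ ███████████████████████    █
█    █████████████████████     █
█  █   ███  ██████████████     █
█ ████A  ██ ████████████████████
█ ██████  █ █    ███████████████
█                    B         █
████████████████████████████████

Finding the shortest path from A to B:
Movement: 8-directional
Path length: 15 steps
Directions: right → right → down-right → down-right → right → right → right → right → right → right → right → right → right → right → right

Solution:

████████████████████████████████
█  ███████████████████████████ █
█  █████████████████████████████
█  █████████████████████████████
█  ██████████  ██████████ ██████
██ ██████████  ███████████   ███
██  ██████ ██  ████████████  ███
███ ███████████████████████    █
███ ███████████████████████    █
█    █████████████████████     █
█  █   ███  ██████████████     █
█ ████A→↘██ ████████████████████
█ ██████ ↘█ █    ███████████████
█         →→→→→→→→→→→B         █
████████████████████████████████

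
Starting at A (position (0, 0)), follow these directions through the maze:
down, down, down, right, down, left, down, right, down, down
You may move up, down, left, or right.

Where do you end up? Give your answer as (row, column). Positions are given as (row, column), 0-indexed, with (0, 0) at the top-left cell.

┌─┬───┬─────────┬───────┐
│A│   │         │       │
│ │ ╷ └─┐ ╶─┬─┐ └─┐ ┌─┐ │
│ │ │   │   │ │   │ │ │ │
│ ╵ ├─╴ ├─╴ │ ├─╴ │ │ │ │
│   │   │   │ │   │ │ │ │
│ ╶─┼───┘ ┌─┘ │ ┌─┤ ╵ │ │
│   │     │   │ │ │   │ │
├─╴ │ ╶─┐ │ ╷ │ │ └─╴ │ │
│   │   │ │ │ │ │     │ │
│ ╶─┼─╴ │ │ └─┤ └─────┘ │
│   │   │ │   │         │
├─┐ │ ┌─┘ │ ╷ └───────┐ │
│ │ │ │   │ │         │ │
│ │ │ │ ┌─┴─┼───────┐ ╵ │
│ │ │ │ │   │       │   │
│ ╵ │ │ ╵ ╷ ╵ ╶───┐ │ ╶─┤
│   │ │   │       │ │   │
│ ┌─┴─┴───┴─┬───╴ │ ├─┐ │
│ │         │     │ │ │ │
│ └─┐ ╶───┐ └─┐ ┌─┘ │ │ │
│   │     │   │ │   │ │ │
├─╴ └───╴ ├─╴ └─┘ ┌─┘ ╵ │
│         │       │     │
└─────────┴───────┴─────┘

Following directions step by step:
Start: (0, 0)
  down: (0, 0) → (1, 0)
  down: (1, 0) → (2, 0)
  down: (2, 0) → (3, 0)
  right: (3, 0) → (3, 1)
  down: (3, 1) → (4, 1)
  left: (4, 1) → (4, 0)
  down: (4, 0) → (5, 0)
  right: (5, 0) → (5, 1)
  down: (5, 1) → (6, 1)
  down: (6, 1) → (7, 1)
Final position: (7, 1)

Path taken:

┌─┬───┬─────────┬───────┐
│A│   │         │       │
│ │ ╷ └─┐ ╶─┬─┐ └─┐ ┌─┐ │
│↓│ │   │   │ │   │ │ │ │
│ ╵ ├─╴ ├─╴ │ ├─╴ │ │ │ │
│↓  │   │   │ │   │ │ │ │
│ ╶─┼───┘ ┌─┘ │ ┌─┤ ╵ │ │
│↳ ↓│     │   │ │ │   │ │
├─╴ │ ╶─┐ │ ╷ │ │ └─╴ │ │
│↓ ↲│   │ │ │ │ │     │ │
│ ╶─┼─╴ │ │ └─┤ └─────┘ │
│↳ ↓│   │ │   │         │
├─┐ │ ┌─┘ │ ╷ └───────┐ │
│ │↓│ │   │ │         │ │
│ │ │ │ ┌─┴─┼───────┐ ╵ │
│ │B│ │ │   │       │   │
│ ╵ │ │ ╵ ╷ ╵ ╶───┐ │ ╶─┤
│   │ │   │       │ │   │
│ ┌─┴─┴───┴─┬───╴ │ ├─┐ │
│ │         │     │ │ │ │
│ └─┐ ╶───┐ └─┐ ┌─┘ │ │ │
│   │     │   │ │   │ │ │
├─╴ └───╴ ├─╴ └─┘ ┌─┘ ╵ │
│         │       │     │
└─────────┴───────┴─────┘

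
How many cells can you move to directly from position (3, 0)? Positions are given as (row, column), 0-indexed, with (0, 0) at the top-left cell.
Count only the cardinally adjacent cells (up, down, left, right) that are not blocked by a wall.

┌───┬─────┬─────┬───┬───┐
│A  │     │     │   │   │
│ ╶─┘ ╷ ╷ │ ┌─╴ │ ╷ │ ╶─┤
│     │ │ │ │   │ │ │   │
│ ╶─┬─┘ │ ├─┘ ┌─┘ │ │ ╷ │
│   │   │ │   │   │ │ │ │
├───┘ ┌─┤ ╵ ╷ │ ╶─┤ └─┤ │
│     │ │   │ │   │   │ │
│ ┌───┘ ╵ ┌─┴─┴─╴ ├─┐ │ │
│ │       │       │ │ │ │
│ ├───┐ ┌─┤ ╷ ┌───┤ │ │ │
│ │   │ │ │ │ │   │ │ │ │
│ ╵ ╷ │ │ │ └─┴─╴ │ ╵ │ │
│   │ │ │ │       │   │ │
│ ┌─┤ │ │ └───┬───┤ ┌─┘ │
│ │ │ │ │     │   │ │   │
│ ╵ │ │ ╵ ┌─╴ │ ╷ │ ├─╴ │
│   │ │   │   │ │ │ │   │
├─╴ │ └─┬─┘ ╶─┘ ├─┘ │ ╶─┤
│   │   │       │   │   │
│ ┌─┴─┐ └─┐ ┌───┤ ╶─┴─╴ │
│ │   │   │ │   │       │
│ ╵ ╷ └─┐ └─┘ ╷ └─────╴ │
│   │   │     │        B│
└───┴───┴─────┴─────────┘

Checking passable neighbors of (3, 0):
Neighbors: (4, 0), (3, 1)
Count: 2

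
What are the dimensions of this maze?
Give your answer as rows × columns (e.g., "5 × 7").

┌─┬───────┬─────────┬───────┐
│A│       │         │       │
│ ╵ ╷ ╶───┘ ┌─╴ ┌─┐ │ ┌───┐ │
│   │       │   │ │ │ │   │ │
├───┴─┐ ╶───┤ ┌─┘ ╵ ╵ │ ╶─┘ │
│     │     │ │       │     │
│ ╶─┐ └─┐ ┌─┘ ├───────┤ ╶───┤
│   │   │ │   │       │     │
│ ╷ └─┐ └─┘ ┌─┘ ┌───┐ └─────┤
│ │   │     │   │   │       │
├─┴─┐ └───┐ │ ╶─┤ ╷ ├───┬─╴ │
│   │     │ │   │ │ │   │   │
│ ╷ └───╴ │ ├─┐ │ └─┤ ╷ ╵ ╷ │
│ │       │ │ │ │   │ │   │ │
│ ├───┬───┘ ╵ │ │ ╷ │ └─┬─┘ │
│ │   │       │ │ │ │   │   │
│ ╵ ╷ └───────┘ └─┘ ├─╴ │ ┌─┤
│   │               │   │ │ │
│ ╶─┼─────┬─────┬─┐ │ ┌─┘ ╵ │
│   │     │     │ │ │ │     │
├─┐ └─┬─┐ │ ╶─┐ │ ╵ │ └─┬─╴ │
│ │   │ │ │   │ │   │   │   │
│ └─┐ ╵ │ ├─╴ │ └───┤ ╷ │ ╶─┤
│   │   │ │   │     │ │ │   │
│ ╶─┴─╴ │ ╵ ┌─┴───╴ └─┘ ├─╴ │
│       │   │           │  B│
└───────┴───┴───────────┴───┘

Counting the maze dimensions:
Rows (vertical): 13
Columns (horizontal): 14
Dimensions: 13 × 14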